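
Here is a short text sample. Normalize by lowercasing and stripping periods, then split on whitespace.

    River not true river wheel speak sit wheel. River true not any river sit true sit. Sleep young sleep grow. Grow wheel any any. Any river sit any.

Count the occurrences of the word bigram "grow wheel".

1

Scanning the 27 overlapping bigram windows for "grow wheel":
  position 21–22: grow wheel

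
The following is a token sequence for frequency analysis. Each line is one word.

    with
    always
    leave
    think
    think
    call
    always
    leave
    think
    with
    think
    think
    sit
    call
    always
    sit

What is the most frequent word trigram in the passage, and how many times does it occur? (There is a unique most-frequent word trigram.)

"always leave think", 2 times

Trigram frequencies (highest first):
  always leave think: 2
  with always leave: 1
  leave think think: 1
  think think call: 1
  think call always: 1
  call always leave: 1
  … (7 more, each ≤ 1)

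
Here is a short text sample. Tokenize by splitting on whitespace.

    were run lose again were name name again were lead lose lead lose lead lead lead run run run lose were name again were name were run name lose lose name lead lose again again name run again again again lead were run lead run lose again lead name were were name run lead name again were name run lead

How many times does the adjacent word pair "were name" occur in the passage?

Scanning the 59 overlapping bigram windows for "were name":
  position 5–6: were name
  position 21–22: were name
  position 24–25: were name
  position 51–52: were name
  position 57–58: were name

5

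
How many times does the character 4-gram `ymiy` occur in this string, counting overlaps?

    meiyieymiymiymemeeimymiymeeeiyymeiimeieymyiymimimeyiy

Sliding a length-4 window over the 53 characters (50 positions):
  position 7–10: ymiy
  position 10–13: ymiy
  position 21–24: ymiy

3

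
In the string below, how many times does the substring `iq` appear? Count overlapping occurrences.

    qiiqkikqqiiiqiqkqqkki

3

Sliding a length-2 window over the 21 characters (20 positions):
  position 3–4: iq
  position 12–13: iq
  position 14–15: iq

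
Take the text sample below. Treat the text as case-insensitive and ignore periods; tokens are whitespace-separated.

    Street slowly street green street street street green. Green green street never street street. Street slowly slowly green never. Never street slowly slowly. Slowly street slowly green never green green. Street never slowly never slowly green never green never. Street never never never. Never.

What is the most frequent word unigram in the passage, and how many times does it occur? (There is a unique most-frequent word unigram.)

"street", 13 times

Unigram frequencies (highest first):
  street: 13
  never: 12
  green: 10
  slowly: 9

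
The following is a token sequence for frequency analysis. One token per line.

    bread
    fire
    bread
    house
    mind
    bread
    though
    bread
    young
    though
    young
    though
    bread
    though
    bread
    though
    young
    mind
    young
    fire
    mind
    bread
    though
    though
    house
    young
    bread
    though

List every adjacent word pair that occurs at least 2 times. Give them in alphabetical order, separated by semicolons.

bread though; mind bread; though bread; though young; young though

Bigram counts meeting the condition (at least 2 times):
  bread though: 5
  mind bread: 2
  though bread: 3
  though young: 2
  young though: 2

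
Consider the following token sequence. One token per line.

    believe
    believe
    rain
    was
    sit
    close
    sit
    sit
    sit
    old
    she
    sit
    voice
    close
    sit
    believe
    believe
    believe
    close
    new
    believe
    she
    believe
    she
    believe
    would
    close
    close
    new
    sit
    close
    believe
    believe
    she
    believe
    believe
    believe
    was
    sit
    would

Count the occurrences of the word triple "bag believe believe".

0

Scanning the 38 overlapping trigram windows for "bag believe believe":
  (none found)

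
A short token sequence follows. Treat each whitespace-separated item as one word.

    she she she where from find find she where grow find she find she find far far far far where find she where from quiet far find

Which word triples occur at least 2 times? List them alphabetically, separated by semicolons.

Trigram counts meeting the condition (at least 2 times):
  far far far: 2
  find she find: 2
  find she where: 2
  she where from: 2

far far far; find she find; find she where; she where from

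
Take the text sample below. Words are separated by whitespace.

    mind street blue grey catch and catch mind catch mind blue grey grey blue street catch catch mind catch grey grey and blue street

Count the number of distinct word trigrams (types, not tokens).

24 tokens → 22 trigram windows in total.
Repeated trigrams (each contributes count−1 duplicates):
  catch mind catch: 2
1 duplicate windows → 22 − 1 = 21 distinct.

21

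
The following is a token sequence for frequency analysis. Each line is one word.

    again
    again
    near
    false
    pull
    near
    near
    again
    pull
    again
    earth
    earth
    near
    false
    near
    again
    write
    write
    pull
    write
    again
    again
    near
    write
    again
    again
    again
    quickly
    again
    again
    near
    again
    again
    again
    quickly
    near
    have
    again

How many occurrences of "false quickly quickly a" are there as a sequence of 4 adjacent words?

Scanning the 35 overlapping 4-gram windows for "false quickly quickly a":
  (none found)

0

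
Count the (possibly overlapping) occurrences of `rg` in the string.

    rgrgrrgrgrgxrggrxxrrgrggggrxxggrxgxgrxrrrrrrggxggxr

Sliding a length-2 window over the 51 characters (50 positions):
  position 1–2: rg
  position 3–4: rg
  position 6–7: rg
  position 8–9: rg
  position 10–11: rg
  position 13–14: rg
  position 20–21: rg
  position 22–23: rg
  position 44–45: rg

9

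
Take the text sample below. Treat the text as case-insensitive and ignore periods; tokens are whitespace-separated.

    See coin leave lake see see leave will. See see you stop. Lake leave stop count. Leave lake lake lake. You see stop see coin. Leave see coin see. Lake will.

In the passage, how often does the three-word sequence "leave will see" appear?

1

Scanning the 29 overlapping trigram windows for "leave will see":
  position 7–9: leave will see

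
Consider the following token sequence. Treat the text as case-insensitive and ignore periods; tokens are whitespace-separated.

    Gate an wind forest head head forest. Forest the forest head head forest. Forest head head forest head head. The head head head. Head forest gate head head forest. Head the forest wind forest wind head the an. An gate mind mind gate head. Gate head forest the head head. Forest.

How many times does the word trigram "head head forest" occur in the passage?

6

Scanning the 49 overlapping trigram windows for "head head forest":
  position 5–7: head head forest
  position 11–13: head head forest
  position 15–17: head head forest
  position 23–25: head head forest
  position 27–29: head head forest
  position 49–51: head head forest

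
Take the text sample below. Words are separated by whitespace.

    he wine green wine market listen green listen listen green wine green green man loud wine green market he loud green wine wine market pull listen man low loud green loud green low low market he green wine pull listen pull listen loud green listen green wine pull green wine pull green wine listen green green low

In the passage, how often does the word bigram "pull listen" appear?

3

Scanning the 56 overlapping bigram windows for "pull listen":
  position 25–26: pull listen
  position 39–40: pull listen
  position 41–42: pull listen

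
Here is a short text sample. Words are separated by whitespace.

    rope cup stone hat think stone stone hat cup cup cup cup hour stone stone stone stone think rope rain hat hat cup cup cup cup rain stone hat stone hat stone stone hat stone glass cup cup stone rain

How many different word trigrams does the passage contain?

30

40 tokens → 38 trigram windows in total.
Repeated trigrams (each contributes count−1 duplicates):
  cup cup cup: 4
  stone hat stone: 3
  hat cup cup: 2
  stone stone hat: 2
  stone stone stone: 2
8 duplicate windows → 38 − 8 = 30 distinct.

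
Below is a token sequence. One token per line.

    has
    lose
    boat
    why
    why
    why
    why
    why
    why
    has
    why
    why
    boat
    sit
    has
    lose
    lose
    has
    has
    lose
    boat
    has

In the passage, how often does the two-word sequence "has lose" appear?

Scanning the 21 overlapping bigram windows for "has lose":
  position 1–2: has lose
  position 15–16: has lose
  position 19–20: has lose

3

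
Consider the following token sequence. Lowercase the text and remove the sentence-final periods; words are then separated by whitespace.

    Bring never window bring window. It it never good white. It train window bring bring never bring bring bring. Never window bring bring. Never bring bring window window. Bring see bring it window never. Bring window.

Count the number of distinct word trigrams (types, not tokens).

27

36 tokens → 34 trigram windows in total.
Repeated trigrams (each contributes count−1 duplicates):
  bring bring never: 3
  bring never bring: 2
  bring never window: 2
  never bring bring: 2
  never window bring: 2
  window bring bring: 2
7 duplicate windows → 34 − 7 = 27 distinct.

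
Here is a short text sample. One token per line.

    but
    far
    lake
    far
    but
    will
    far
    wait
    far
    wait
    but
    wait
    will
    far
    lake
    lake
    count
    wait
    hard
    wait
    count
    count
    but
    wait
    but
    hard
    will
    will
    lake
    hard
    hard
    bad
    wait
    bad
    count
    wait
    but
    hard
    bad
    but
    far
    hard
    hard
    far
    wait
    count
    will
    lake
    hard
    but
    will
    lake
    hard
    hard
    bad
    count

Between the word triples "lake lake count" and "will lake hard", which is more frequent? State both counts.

"will lake hard" (3 vs 1)

"lake lake count": 1 occurrence
"will lake hard": 3 occurrences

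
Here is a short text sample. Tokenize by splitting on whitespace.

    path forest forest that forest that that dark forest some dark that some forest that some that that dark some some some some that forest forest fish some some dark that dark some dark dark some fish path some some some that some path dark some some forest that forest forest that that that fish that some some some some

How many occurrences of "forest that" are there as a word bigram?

5

Scanning the 59 overlapping bigram windows for "forest that":
  position 3–4: forest that
  position 5–6: forest that
  position 14–15: forest that
  position 48–49: forest that
  position 51–52: forest that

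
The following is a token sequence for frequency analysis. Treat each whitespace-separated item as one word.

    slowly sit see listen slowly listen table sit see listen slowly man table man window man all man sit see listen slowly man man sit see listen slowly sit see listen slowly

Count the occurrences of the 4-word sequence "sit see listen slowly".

5

Scanning the 29 overlapping 4-gram windows for "sit see listen slowly":
  position 2–5: sit see listen slowly
  position 8–11: sit see listen slowly
  position 19–22: sit see listen slowly
  position 25–28: sit see listen slowly
  position 29–32: sit see listen slowly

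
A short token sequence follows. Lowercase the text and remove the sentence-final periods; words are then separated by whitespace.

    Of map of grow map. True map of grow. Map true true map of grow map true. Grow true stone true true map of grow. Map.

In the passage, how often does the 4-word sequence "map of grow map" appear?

4

Scanning the 23 overlapping 4-gram windows for "map of grow map":
  position 2–5: map of grow map
  position 7–10: map of grow map
  position 13–16: map of grow map
  position 23–26: map of grow map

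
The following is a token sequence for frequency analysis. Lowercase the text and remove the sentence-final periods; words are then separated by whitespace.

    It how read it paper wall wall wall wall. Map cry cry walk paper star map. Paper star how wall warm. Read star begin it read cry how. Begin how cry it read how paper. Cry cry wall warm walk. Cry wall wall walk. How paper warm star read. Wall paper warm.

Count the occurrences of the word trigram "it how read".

1

Scanning the 50 overlapping trigram windows for "it how read":
  position 1–3: it how read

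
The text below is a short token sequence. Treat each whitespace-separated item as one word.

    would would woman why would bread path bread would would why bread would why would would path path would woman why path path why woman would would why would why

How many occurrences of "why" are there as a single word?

Scanning the 30 tokens for "why":
  position 4: why
  position 11: why
  position 14: why
  position 21: why
  position 24: why
  position 28: why
  position 30: why

7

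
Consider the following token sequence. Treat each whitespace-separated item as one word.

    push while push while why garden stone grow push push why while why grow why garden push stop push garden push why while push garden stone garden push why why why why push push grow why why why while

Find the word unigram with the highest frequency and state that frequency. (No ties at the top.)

"why", 12 times

Unigram frequencies (highest first):
  why: 12
  push: 11
  while: 5
  garden: 5
  grow: 3
  stone: 2
  … (1 more, each ≤ 1)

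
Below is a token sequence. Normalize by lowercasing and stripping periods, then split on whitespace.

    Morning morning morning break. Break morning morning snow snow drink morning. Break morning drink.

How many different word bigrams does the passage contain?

9

14 tokens → 13 bigram windows in total.
Repeated bigrams (each contributes count−1 duplicates):
  morning morning: 3
  break morning: 2
  morning break: 2
4 duplicate windows → 13 − 4 = 9 distinct.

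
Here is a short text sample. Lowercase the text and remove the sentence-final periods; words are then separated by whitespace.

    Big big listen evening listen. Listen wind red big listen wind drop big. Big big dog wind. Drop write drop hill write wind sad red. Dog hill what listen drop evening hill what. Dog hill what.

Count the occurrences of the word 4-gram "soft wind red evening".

Scanning the 33 overlapping 4-gram windows for "soft wind red evening":
  (none found)

0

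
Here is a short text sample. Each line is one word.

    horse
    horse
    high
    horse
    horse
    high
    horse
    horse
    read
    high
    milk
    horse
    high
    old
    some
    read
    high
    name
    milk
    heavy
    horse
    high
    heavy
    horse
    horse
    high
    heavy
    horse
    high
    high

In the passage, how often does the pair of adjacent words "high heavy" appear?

2

Scanning the 29 overlapping bigram windows for "high heavy":
  position 22–23: high heavy
  position 26–27: high heavy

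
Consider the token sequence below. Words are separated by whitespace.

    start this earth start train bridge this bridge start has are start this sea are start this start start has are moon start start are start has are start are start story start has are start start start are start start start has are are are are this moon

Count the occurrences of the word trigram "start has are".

5

Scanning the 47 overlapping trigram windows for "start has are":
  position 9–11: start has are
  position 19–21: start has are
  position 26–28: start has are
  position 33–35: start has are
  position 42–44: start has are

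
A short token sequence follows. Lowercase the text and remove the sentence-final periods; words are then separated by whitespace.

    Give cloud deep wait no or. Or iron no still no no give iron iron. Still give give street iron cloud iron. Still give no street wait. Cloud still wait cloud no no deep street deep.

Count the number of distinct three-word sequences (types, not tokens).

36 tokens → 34 trigram windows in total.
Repeated trigrams (each contributes count−1 duplicates):
  iron still give: 2
1 duplicate windows → 34 − 1 = 33 distinct.

33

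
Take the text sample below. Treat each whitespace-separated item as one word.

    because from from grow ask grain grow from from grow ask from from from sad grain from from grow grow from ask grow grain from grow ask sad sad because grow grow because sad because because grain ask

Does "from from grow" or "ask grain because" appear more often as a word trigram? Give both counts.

"from from grow" (3 vs 0)

"from from grow": 3 occurrences
"ask grain because": 0 occurrences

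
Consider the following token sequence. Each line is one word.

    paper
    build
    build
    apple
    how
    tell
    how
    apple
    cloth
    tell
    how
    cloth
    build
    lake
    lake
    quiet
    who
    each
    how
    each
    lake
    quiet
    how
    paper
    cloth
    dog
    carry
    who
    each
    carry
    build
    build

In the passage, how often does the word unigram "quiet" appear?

Scanning the 32 tokens for "quiet":
  position 16: quiet
  position 22: quiet

2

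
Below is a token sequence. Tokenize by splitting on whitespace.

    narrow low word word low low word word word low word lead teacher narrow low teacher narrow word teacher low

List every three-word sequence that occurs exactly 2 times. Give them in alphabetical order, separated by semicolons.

low word word; word word low

Trigram counts meeting the condition (exactly 2 times):
  low word word: 2
  word word low: 2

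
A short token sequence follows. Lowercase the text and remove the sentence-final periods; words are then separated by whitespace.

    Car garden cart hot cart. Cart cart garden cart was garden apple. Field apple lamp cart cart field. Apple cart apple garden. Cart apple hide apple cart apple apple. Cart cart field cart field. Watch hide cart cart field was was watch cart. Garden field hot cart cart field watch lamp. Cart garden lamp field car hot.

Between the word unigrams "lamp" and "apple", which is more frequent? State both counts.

"apple" (8 vs 3)

"lamp": 3 occurrences
"apple": 8 occurrences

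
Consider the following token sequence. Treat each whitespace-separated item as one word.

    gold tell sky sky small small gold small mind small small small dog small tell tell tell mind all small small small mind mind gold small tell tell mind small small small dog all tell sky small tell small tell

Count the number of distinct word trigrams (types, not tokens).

32

40 tokens → 38 trigram windows in total.
Repeated trigrams (each contributes count−1 duplicates):
  small small small: 3
  mind small small: 2
  small small dog: 2
  small tell tell: 2
  tell tell mind: 2
6 duplicate windows → 38 − 6 = 32 distinct.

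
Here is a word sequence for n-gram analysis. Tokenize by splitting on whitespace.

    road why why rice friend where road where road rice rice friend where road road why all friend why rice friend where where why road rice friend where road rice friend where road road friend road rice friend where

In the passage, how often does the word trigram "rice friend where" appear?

6

Scanning the 37 overlapping trigram windows for "rice friend where":
  position 4–6: rice friend where
  position 11–13: rice friend where
  position 20–22: rice friend where
  position 26–28: rice friend where
  position 30–32: rice friend where
  position 37–39: rice friend where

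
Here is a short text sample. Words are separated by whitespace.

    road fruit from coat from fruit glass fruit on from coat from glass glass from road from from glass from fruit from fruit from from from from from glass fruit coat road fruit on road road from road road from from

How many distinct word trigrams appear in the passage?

41 tokens → 39 trigram windows in total.
Repeated trigrams (each contributes count−1 duplicates):
  from from from: 3
  from coat from: 2
  from from glass: 2
  from fruit from: 2
  road from from: 2
  road road from: 2
7 duplicate windows → 39 − 7 = 32 distinct.

32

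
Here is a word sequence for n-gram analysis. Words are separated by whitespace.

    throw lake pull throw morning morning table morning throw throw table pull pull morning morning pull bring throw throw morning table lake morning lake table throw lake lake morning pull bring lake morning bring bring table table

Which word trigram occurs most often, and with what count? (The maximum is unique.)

Trigram frequencies (highest first):
  morning pull bring: 2
  throw lake pull: 1
  lake pull throw: 1
  pull throw morning: 1
  throw morning morning: 1
  morning morning table: 1
  … (28 more, each ≤ 1)

"morning pull bring", 2 times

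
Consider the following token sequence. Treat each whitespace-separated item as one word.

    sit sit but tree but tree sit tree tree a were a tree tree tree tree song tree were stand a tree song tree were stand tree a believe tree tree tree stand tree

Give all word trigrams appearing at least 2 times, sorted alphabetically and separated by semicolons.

Trigram counts meeting the condition (at least 2 times):
  song tree were: 2
  tree song tree: 2
  tree tree tree: 3
  tree were stand: 2

song tree were; tree song tree; tree tree tree; tree were stand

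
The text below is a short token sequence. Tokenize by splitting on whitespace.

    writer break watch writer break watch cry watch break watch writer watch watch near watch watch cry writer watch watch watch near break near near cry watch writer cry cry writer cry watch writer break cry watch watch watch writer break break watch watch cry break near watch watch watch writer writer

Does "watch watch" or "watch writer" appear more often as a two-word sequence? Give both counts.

"watch watch": 9 occurrences
"watch writer": 6 occurrences

"watch watch" (9 vs 6)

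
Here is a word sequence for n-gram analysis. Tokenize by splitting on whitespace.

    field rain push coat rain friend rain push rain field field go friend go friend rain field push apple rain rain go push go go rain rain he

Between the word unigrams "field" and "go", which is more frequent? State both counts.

"field": 4 occurrences
"go": 5 occurrences

"go" (5 vs 4)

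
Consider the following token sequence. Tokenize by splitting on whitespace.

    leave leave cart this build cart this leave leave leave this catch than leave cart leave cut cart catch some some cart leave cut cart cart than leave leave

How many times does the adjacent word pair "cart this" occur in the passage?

2

Scanning the 28 overlapping bigram windows for "cart this":
  position 3–4: cart this
  position 6–7: cart this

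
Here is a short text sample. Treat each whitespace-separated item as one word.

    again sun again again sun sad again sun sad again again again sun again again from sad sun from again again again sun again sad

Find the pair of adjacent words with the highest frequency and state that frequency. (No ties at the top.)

"again again", 6 times

Bigram frequencies (highest first):
  again again: 6
  again sun: 5
  sun again: 3
  sun sad: 2
  sad again: 2
  again from: 1
  … (5 more, each ≤ 1)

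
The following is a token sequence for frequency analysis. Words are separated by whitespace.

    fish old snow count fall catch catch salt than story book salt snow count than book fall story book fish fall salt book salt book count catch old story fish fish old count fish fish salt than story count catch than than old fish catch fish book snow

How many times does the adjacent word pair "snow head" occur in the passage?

0

Scanning the 47 overlapping bigram windows for "snow head":
  (none found)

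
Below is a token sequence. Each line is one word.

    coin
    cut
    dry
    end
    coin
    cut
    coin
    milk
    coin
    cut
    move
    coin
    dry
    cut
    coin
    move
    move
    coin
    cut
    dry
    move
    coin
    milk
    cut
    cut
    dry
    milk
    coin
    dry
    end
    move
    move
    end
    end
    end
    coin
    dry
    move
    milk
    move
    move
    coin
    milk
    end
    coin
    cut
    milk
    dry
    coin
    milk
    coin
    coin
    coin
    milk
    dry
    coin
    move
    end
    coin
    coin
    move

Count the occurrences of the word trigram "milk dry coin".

2

Scanning the 59 overlapping trigram windows for "milk dry coin":
  position 47–49: milk dry coin
  position 54–56: milk dry coin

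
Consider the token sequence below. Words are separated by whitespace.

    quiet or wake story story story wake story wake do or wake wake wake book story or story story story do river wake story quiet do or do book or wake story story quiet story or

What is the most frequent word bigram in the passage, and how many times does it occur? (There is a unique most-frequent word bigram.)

Bigram frequencies (highest first):
  story story: 5
  wake story: 4
  or wake: 3
  story wake: 2
  do or: 2
  wake wake: 2
  … (15 more, each ≤ 2)

"story story", 5 times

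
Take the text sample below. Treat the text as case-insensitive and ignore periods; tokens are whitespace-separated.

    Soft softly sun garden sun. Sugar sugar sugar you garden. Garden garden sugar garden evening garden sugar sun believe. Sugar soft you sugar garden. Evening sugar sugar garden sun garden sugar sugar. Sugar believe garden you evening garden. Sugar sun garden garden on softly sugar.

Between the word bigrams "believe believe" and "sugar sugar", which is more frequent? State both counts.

"believe believe": 0 occurrences
"sugar sugar": 5 occurrences

"sugar sugar" (5 vs 0)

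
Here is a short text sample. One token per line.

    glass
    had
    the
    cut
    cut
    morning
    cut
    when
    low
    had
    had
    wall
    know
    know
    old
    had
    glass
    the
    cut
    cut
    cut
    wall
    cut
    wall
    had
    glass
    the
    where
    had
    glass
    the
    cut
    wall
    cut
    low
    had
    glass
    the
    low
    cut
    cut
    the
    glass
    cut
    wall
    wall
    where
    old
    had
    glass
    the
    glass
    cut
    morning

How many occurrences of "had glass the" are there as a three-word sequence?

5

Scanning the 52 overlapping trigram windows for "had glass the":
  position 16–18: had glass the
  position 25–27: had glass the
  position 29–31: had glass the
  position 36–38: had glass the
  position 49–51: had glass the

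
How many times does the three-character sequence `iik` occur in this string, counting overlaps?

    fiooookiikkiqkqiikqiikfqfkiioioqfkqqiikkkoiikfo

Sliding a length-3 window over the 47 characters (45 positions):
  position 8–10: iik
  position 16–18: iik
  position 20–22: iik
  position 37–39: iik
  position 43–45: iik

5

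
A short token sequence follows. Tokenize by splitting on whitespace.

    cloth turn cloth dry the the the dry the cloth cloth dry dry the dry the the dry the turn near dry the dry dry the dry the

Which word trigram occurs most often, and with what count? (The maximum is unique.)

Trigram frequencies (highest first):
  the dry the: 4
  dry the dry: 3
  dry the the: 2
  the the dry: 2
  dry dry the: 2
  cloth turn cloth: 1
  … (12 more, each ≤ 1)

"the dry the", 4 times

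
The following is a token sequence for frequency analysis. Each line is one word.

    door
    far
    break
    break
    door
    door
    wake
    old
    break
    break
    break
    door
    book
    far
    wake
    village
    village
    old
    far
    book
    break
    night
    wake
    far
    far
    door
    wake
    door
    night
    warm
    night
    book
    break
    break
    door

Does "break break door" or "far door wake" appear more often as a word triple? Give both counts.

"break break door" (3 vs 1)

"break break door": 3 occurrences
"far door wake": 1 occurrence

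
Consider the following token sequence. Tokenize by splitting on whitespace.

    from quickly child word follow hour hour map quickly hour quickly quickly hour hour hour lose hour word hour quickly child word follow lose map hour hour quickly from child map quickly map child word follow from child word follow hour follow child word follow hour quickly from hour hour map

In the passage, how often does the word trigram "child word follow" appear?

5

Scanning the 49 overlapping trigram windows for "child word follow":
  position 3–5: child word follow
  position 21–23: child word follow
  position 34–36: child word follow
  position 38–40: child word follow
  position 43–45: child word follow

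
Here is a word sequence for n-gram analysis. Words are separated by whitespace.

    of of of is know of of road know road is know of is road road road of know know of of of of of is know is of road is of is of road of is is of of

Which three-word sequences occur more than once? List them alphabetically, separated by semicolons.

is know of; is of road; know of of; of is know; of of is; of of of

Trigram counts meeting the condition (more than once):
  is know of: 2
  is of road: 2
  know of of: 2
  of is know: 2
  of of is: 2
  of of of: 4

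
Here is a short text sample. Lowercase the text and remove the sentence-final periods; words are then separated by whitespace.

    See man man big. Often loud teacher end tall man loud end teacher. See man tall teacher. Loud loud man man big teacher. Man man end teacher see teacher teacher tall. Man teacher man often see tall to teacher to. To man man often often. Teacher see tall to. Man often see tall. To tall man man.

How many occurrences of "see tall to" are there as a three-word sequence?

Scanning the 55 overlapping trigram windows for "see tall to":
  position 36–38: see tall to
  position 47–49: see tall to
  position 52–54: see tall to

3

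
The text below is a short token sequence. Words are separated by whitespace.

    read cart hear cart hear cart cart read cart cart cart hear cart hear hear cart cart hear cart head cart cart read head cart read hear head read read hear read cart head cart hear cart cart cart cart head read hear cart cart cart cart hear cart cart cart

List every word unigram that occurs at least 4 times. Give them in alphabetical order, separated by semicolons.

Unigram counts meeting the condition (at least 4 times):
  cart: 27
  head: 5
  hear: 11
  read: 8

cart; head; hear; read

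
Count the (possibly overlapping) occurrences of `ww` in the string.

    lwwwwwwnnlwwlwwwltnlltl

Sliding a length-2 window over the 23 characters (22 positions):
  position 2–3: ww
  position 3–4: ww
  position 4–5: ww
  position 5–6: ww
  position 6–7: ww
  position 11–12: ww
  position 14–15: ww
  position 15–16: ww

8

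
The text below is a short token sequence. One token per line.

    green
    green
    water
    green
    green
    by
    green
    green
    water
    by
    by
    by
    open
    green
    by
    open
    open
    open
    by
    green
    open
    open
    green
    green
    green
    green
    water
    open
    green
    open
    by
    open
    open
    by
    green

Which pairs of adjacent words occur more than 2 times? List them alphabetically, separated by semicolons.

Bigram counts meeting the condition (more than 2 times):
  by green: 3
  by open: 3
  green green: 6
  green water: 3
  open by: 3
  open green: 3
  open open: 4

by green; by open; green green; green water; open by; open green; open open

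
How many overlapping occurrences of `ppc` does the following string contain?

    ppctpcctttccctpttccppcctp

2

Sliding a length-3 window over the 25 characters (23 positions):
  position 1–3: ppc
  position 20–22: ppc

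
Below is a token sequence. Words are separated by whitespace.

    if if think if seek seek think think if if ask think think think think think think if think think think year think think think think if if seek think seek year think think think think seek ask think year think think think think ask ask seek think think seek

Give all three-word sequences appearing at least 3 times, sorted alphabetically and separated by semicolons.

think think if; think think think; year think think

Trigram counts meeting the condition (at least 3 times):
  think think if: 3
  think think think: 11
  year think think: 3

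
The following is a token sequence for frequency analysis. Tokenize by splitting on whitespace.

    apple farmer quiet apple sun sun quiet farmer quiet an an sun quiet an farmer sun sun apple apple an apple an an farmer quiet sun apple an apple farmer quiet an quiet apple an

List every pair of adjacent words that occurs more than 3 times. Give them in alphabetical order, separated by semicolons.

apple an; farmer quiet

Bigram counts meeting the condition (more than 3 times):
  apple an: 4
  farmer quiet: 4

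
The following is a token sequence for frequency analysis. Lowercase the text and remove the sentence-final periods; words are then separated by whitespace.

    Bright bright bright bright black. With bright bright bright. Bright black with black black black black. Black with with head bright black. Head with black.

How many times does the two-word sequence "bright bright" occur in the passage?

6

Scanning the 24 overlapping bigram windows for "bright bright":
  position 1–2: bright bright
  position 2–3: bright bright
  position 3–4: bright bright
  position 7–8: bright bright
  position 8–9: bright bright
  position 9–10: bright bright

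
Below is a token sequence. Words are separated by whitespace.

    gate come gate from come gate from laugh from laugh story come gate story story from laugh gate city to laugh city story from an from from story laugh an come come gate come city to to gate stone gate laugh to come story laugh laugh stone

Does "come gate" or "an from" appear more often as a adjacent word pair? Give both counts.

"come gate" (4 vs 1)

"come gate": 4 occurrences
"an from": 1 occurrence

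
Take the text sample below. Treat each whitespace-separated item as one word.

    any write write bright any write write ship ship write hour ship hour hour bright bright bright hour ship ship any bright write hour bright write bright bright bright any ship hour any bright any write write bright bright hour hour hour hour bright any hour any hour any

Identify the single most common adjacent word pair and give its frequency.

"bright bright", 5 times

Bigram frequencies (highest first):
  bright bright: 5
  bright any: 4
  hour hour: 4
  any write: 3
  write write: 3
  write bright: 3
  … (14 more, each ≤ 3)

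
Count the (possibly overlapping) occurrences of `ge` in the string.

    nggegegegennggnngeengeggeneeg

Sliding a length-2 window over the 29 characters (28 positions):
  position 3–4: ge
  position 5–6: ge
  position 7–8: ge
  position 9–10: ge
  position 17–18: ge
  position 21–22: ge
  position 24–25: ge

7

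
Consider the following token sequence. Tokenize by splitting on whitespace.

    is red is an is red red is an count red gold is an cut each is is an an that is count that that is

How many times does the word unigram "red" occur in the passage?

Scanning the 26 tokens for "red":
  position 2: red
  position 6: red
  position 7: red
  position 11: red

4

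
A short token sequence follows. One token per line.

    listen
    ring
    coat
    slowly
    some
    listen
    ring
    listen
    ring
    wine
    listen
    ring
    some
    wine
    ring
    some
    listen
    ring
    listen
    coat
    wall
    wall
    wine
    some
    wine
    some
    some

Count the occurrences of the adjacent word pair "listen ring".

5

Scanning the 26 overlapping bigram windows for "listen ring":
  position 1–2: listen ring
  position 6–7: listen ring
  position 8–9: listen ring
  position 11–12: listen ring
  position 17–18: listen ring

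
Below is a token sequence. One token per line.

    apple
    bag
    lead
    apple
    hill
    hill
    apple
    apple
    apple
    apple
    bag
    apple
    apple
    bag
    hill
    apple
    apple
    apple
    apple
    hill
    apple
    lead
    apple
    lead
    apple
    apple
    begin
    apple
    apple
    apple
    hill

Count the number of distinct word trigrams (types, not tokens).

31 tokens → 29 trigram windows in total.
Repeated trigrams (each contributes count−1 duplicates):
  apple apple apple: 5
  apple apple bag: 2
  apple apple hill: 2
  apple lead apple: 2
  hill apple apple: 2
8 duplicate windows → 29 − 8 = 21 distinct.

21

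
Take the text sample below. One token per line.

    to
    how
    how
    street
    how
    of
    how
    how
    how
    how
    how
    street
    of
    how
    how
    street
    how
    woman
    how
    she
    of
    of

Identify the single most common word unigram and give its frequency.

"how", 12 times

Unigram frequencies (highest first):
  how: 12
  of: 4
  street: 3
  to: 1
  woman: 1
  she: 1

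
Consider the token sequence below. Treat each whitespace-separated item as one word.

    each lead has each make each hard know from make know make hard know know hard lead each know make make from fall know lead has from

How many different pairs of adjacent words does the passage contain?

23

27 tokens → 26 bigram windows in total.
Repeated bigrams (each contributes count−1 duplicates):
  hard know: 2
  know make: 2
  lead has: 2
3 duplicate windows → 26 − 3 = 23 distinct.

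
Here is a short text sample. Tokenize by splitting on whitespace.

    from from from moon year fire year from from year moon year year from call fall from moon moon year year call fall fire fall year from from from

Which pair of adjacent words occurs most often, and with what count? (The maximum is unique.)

Bigram frequencies (highest first):
  from from: 5
  moon year: 3
  year from: 3
  from moon: 2
  year year: 2
  call fall: 2
  … (11 more, each ≤ 1)

"from from", 5 times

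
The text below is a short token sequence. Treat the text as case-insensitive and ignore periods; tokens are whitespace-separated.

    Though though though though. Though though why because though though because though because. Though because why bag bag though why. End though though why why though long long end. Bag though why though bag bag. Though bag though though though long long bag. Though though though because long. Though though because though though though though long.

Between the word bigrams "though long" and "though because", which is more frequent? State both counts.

"though because" (5 vs 3)

"though long": 3 occurrences
"though because": 5 occurrences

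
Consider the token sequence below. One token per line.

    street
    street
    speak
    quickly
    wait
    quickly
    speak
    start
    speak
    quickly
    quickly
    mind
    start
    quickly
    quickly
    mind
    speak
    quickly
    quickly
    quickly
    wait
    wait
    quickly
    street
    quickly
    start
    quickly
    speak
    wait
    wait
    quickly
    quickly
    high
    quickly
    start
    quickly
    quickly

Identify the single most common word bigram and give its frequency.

Bigram frequencies (highest first):
  quickly quickly: 6
  speak quickly: 3
  wait quickly: 3
  start quickly: 3
  quickly wait: 2
  quickly speak: 2
  … (14 more, each ≤ 2)

"quickly quickly", 6 times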